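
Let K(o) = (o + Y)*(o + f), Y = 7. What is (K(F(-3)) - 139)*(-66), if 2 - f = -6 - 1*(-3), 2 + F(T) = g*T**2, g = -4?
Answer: -58344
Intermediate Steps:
F(T) = -2 - 4*T**2
f = 5 (f = 2 - (-6 - 1*(-3)) = 2 - (-6 + 3) = 2 - 1*(-3) = 2 + 3 = 5)
K(o) = (5 + o)*(7 + o) (K(o) = (o + 7)*(o + 5) = (7 + o)*(5 + o) = (5 + o)*(7 + o))
(K(F(-3)) - 139)*(-66) = ((35 + (-2 - 4*(-3)**2)**2 + 12*(-2 - 4*(-3)**2)) - 139)*(-66) = ((35 + (-2 - 4*9)**2 + 12*(-2 - 4*9)) - 139)*(-66) = ((35 + (-2 - 36)**2 + 12*(-2 - 36)) - 139)*(-66) = ((35 + (-38)**2 + 12*(-38)) - 139)*(-66) = ((35 + 1444 - 456) - 139)*(-66) = (1023 - 139)*(-66) = 884*(-66) = -58344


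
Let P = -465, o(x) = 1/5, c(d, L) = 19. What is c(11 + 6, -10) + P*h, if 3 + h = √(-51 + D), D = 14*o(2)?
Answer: 1414 - 93*I*√1205 ≈ 1414.0 - 3228.3*I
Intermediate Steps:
o(x) = ⅕
D = 14/5 (D = 14*(⅕) = 14/5 ≈ 2.8000)
h = -3 + I*√1205/5 (h = -3 + √(-51 + 14/5) = -3 + √(-241/5) = -3 + I*√1205/5 ≈ -3.0 + 6.9426*I)
c(11 + 6, -10) + P*h = 19 - 465*(-3 + I*√1205/5) = 19 + (1395 - 93*I*√1205) = 1414 - 93*I*√1205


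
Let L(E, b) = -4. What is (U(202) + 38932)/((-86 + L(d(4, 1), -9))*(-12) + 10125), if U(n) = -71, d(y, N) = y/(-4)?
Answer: 38861/11205 ≈ 3.4682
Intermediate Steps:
d(y, N) = -y/4 (d(y, N) = y*(-¼) = -y/4)
(U(202) + 38932)/((-86 + L(d(4, 1), -9))*(-12) + 10125) = (-71 + 38932)/((-86 - 4)*(-12) + 10125) = 38861/(-90*(-12) + 10125) = 38861/(1080 + 10125) = 38861/11205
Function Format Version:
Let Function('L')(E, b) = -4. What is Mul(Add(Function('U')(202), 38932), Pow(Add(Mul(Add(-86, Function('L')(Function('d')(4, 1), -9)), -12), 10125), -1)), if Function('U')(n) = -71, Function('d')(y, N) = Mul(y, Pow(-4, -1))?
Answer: Rational(38861, 11205) ≈ 3.4682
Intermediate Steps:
Function('d')(y, N) = Mul(Rational(-1, 4), y) (Function('d')(y, N) = Mul(y, Rational(-1, 4)) = Mul(Rational(-1, 4), y))
Mul(Add(Function('U')(202), 38932), Pow(Add(Mul(Add(-86, Function('L')(Function('d')(4, 1), -9)), -12), 10125), -1)) = Mul(Add(-71, 38932), Pow(Add(Mul(Add(-86, -4), -12), 10125), -1)) = Mul(38861, Pow(Add(Mul(-90, -12), 10125), -1)) = Mul(38861, Pow(Add(1080, 10125), -1)) = Mul(38861, Pow(11205, -1)) = Mul(38861, Rational(1, 11205)) = Rational(38861, 11205)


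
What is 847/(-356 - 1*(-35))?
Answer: -847/321 ≈ -2.6386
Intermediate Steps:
847/(-356 - 1*(-35)) = 847/(-356 + 35) = 847/(-321) = 847*(-1/321) = -847/321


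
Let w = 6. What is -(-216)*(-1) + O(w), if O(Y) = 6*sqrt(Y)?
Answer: -216 + 6*sqrt(6) ≈ -201.30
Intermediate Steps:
-(-216)*(-1) + O(w) = -(-216)*(-1) + 6*sqrt(6) = -27*8 + 6*sqrt(6) = -216 + 6*sqrt(6)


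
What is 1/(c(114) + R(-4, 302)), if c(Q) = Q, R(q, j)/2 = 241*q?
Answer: -1/1814 ≈ -0.00055127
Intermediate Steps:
R(q, j) = 482*q (R(q, j) = 2*(241*q) = 482*q)
1/(c(114) + R(-4, 302)) = 1/(114 + 482*(-4)) = 1/(114 - 1928) = 1/(-1814) = -1/1814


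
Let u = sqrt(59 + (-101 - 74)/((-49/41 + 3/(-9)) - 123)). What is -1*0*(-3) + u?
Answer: 2*sqrt(12259271)/901 ≈ 7.7721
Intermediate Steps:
u = 2*sqrt(12259271)/901 (u = sqrt(59 - 175/((-49*1/41 + 3*(-1/9)) - 123)) = sqrt(59 - 175/((-49/41 - 1/3) - 123)) = sqrt(59 - 175/(-188/123 - 123)) = sqrt(59 - 175/(-15317/123)) = sqrt(59 - 175*(-123/15317)) = sqrt(59 + 21525/15317) = sqrt(925228/15317) = 2*sqrt(12259271)/901 ≈ 7.7721)
-1*0*(-3) + u = -1*0*(-3) + 2*sqrt(12259271)/901 = 0*(-3) + 2*sqrt(12259271)/901 = 0 + 2*sqrt(12259271)/901 = 2*sqrt(12259271)/901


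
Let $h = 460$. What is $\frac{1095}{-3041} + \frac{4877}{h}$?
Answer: $\frac{14327257}{1398860} \approx 10.242$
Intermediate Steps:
$\frac{1095}{-3041} + \frac{4877}{h} = \frac{1095}{-3041} + \frac{4877}{460} = 1095 \left(- \frac{1}{3041}\right) + 4877 \cdot \frac{1}{460} = - \frac{1095}{3041} + \frac{4877}{460} = \frac{14327257}{1398860}$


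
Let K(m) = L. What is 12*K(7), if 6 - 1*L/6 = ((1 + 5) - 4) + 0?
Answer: 288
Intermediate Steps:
L = 24 (L = 36 - 6*(((1 + 5) - 4) + 0) = 36 - 6*((6 - 4) + 0) = 36 - 6*(2 + 0) = 36 - 6*2 = 36 - 12 = 24)
K(m) = 24
12*K(7) = 12*24 = 288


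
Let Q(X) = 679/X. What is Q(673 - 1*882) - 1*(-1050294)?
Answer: 219510767/209 ≈ 1.0503e+6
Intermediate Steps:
Q(673 - 1*882) - 1*(-1050294) = 679/(673 - 1*882) - 1*(-1050294) = 679/(673 - 882) + 1050294 = 679/(-209) + 1050294 = 679*(-1/209) + 1050294 = -679/209 + 1050294 = 219510767/209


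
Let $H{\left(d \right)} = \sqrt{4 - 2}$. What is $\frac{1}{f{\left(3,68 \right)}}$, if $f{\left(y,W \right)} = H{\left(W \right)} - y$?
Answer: $- \frac{3}{7} - \frac{\sqrt{2}}{7} \approx -0.6306$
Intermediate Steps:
$H{\left(d \right)} = \sqrt{2}$
$f{\left(y,W \right)} = \sqrt{2} - y$
$\frac{1}{f{\left(3,68 \right)}} = \frac{1}{\sqrt{2} - 3} = \frac{1}{-3 + \sqrt{2}}$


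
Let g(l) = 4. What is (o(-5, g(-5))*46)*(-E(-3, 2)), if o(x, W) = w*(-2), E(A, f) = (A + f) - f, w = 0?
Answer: 0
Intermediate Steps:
E(A, f) = A
o(x, W) = 0 (o(x, W) = 0*(-2) = 0)
(o(-5, g(-5))*46)*(-E(-3, 2)) = (0*46)*(-1*(-3)) = 0*3 = 0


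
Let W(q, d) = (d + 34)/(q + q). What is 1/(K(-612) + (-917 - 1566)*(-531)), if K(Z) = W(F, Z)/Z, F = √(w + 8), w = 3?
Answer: 18796151088/24782217713448335 - 612*√11/24782217713448335 ≈ 7.5845e-7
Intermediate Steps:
F = √11 (F = √(3 + 8) = √11 ≈ 3.3166)
W(q, d) = (34 + d)/(2*q) (W(q, d) = (34 + d)/((2*q)) = (34 + d)*(1/(2*q)) = (34 + d)/(2*q))
K(Z) = √11*(34 + Z)/(22*Z) (K(Z) = ((34 + Z)/(2*(√11)))/Z = ((√11/11)*(34 + Z)/2)/Z = (√11*(34 + Z)/22)/Z = √11*(34 + Z)/(22*Z))
1/(K(-612) + (-917 - 1566)*(-531)) = 1/((1/22)*√11*(34 - 612)/(-612) + (-917 - 1566)*(-531)) = 1/((1/22)*√11*(-1/612)*(-578) - 2483*(-531)) = 1/(17*√11/396 + 1318473) = 1/(1318473 + 17*√11/396)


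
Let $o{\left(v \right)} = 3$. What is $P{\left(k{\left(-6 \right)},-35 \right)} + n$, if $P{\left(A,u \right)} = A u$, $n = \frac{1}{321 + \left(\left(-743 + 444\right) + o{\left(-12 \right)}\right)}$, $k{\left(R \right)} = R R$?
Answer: $- \frac{31499}{25} \approx -1260.0$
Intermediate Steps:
$k{\left(R \right)} = R^{2}$
$n = \frac{1}{25}$ ($n = \frac{1}{321 + \left(\left(-743 + 444\right) + 3\right)} = \frac{1}{321 + \left(-299 + 3\right)} = \frac{1}{321 - 296} = \frac{1}{25} \approx 0.04$)
$P{\left(k{\left(-6 \right)},-35 \right)} + n = \left(-6\right)^{2} \left(-35\right) + \frac{1}{25} = 36 \left(-35\right) + \frac{1}{25} = -1260 + \frac{1}{25} = - \frac{31499}{25}$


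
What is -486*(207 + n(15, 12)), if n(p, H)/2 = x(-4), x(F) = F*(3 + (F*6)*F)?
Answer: 284310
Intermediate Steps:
x(F) = F*(3 + 6*F**2) (x(F) = F*(3 + (6*F)*F) = F*(3 + 6*F**2))
n(p, H) = -792 (n(p, H) = 2*(3*(-4) + 6*(-4)**3) = 2*(-12 + 6*(-64)) = 2*(-12 - 384) = 2*(-396) = -792)
-486*(207 + n(15, 12)) = -486*(207 - 792) = -486*(-585) = 284310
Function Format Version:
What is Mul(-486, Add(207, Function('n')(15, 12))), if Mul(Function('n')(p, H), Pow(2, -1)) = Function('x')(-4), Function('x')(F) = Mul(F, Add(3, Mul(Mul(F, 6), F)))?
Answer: 284310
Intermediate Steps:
Function('x')(F) = Mul(F, Add(3, Mul(6, Pow(F, 2)))) (Function('x')(F) = Mul(F, Add(3, Mul(Mul(6, F), F))) = Mul(F, Add(3, Mul(6, Pow(F, 2)))))
Function('n')(p, H) = -792 (Function('n')(p, H) = Mul(2, Add(Mul(3, -4), Mul(6, Pow(-4, 3)))) = Mul(2, Add(-12, Mul(6, -64))) = Mul(2, Add(-12, -384)) = Mul(2, -396) = -792)
Mul(-486, Add(207, Function('n')(15, 12))) = Mul(-486, Add(207, -792)) = Mul(-486, -585) = 284310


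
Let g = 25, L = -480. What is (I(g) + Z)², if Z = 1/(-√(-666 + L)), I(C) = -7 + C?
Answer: (20628 + I*√1146)²/1313316 ≈ 324.0 + 1.0634*I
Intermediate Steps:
Z = I*√1146/1146 (Z = 1/(-√(-666 - 480)) = 1/(-√(-1146)) = 1/(-I*√1146) = I*√1146/1146 ≈ 0.02954*I)
(I(g) + Z)² = ((-7 + 25) + I*√1146/1146)² = (18 + I*√1146/1146)²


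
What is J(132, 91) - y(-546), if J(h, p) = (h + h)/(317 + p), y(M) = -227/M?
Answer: 2147/9282 ≈ 0.23131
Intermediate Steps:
J(h, p) = 2*h/(317 + p) (J(h, p) = (2*h)/(317 + p) = 2*h/(317 + p))
J(132, 91) - y(-546) = 2*132/(317 + 91) - (-227)/(-546) = 2*132/408 - (-227)*(-1)/546 = 2*132*(1/408) - 1*227/546 = 11/17 - 227/546 = 2147/9282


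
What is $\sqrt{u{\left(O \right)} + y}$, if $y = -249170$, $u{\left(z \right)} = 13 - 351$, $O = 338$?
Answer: $14 i \sqrt{1273} \approx 499.51 i$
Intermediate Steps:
$u{\left(z \right)} = -338$
$\sqrt{u{\left(O \right)} + y} = \sqrt{-338 - 249170} = \sqrt{-249508} = 14 i \sqrt{1273}$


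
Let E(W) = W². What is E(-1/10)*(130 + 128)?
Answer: 129/50 ≈ 2.5800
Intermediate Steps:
E(-1/10)*(130 + 128) = (-1/10)²*(130 + 128) = (-1*⅒)²*258 = (-⅒)²*258 = (1/100)*258 = 129/50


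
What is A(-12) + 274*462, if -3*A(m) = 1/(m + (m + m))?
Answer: 13671505/108 ≈ 1.2659e+5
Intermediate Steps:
A(m) = -1/(9*m) (A(m) = -1/(3*(m + (m + m))) = -1/(3*(m + 2*m)) = -1/(3*m)/3 = -1/(9*m))
A(-12) + 274*462 = -⅑/(-12) + 274*462 = -⅑*(-1/12) + 126588 = 1/108 + 126588 = 13671505/108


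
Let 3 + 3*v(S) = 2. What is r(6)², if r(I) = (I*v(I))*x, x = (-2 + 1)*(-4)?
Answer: 64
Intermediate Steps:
v(S) = -⅓ (v(S) = -1 + (⅓)*2 = -1 + ⅔ = -⅓)
x = 4 (x = -1*(-4) = 4)
r(I) = -4*I/3 (r(I) = (I*(-⅓))*4 = -I/3*4 = -4*I/3)
r(6)² = (-4/3*6)² = (-8)² = 64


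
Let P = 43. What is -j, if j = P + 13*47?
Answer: -654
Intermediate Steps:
j = 654 (j = 43 + 13*47 = 43 + 611 = 654)
-j = -1*654 = -654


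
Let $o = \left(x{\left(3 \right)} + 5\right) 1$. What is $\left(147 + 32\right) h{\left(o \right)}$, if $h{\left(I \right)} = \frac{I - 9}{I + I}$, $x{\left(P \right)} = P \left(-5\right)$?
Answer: $\frac{3401}{20} \approx 170.05$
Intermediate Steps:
$x{\left(P \right)} = - 5 P$
$o = -10$ ($o = \left(\left(-5\right) 3 + 5\right) 1 = \left(-15 + 5\right) 1 = \left(-10\right) 1 = -10$)
$h{\left(I \right)} = \frac{-9 + I}{2 I}$
$\left(147 + 32\right) h{\left(o \right)} = \left(147 + 32\right) \frac{-9 - 10}{2 \left(-10\right)} = 179 \cdot \frac{1}{2} \left(- \frac{1}{10}\right) \left(-19\right) = 179 \cdot \frac{19}{20} = \frac{3401}{20}$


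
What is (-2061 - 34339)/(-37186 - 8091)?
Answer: 36400/45277 ≈ 0.80394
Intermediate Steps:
(-2061 - 34339)/(-37186 - 8091) = -36400/(-45277) = -36400*(-1/45277) = 36400/45277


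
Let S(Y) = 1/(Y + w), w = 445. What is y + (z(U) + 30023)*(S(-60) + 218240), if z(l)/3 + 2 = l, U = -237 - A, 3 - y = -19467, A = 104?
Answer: 348021855792/55 ≈ 6.3277e+9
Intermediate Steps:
y = 19470 (y = 3 - 1*(-19467) = 3 + 19467 = 19470)
U = -341 (U = -237 - 1*104 = -237 - 104 = -341)
S(Y) = 1/(445 + Y) (S(Y) = 1/(Y + 445) = 1/(445 + Y))
z(l) = -6 + 3*l
y + (z(U) + 30023)*(S(-60) + 218240) = 19470 + ((-6 + 3*(-341)) + 30023)*(1/(445 - 60) + 218240) = 19470 + ((-6 - 1023) + 30023)*(1/385 + 218240) = 19470 + (-1029 + 30023)*(1/385 + 218240) = 19470 + 28994*(84022401/385) = 19470 + 348020784942/55 = 348021855792/55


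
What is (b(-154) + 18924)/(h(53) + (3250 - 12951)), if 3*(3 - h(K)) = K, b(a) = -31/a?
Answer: -8742981/4488638 ≈ -1.9478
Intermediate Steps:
h(K) = 3 - K/3
(b(-154) + 18924)/(h(53) + (3250 - 12951)) = (-31/(-154) + 18924)/((3 - ⅓*53) + (3250 - 12951)) = (-31*(-1/154) + 18924)/((3 - 53/3) - 9701) = (31/154 + 18924)/(-44/3 - 9701) = 2914327/(154*(-29147/3)) = (2914327/154)*(-3/29147) = -8742981/4488638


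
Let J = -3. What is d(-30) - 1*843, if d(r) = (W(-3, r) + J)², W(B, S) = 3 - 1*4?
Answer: -827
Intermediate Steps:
W(B, S) = -1 (W(B, S) = 3 - 4 = -1)
d(r) = 16 (d(r) = (-1 - 3)² = (-4)² = 16)
d(-30) - 1*843 = 16 - 1*843 = 16 - 843 = -827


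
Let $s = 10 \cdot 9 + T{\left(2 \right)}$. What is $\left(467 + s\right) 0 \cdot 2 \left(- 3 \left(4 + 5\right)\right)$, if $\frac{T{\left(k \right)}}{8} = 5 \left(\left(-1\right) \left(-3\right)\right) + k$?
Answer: $0$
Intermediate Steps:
$T{\left(k \right)} = 120 + 8 k$ ($T{\left(k \right)} = 8 \left(5 \left(\left(-1\right) \left(-3\right)\right) + k\right) = 8 \left(5 \cdot 3 + k\right) = 8 \left(15 + k\right) = 120 + 8 k$)
$s = 226$ ($s = 10 \cdot 9 + \left(120 + 8 \cdot 2\right) = 90 + \left(120 + 16\right) = 90 + 136 = 226$)
$\left(467 + s\right) 0 \cdot 2 \left(- 3 \left(4 + 5\right)\right) = \left(467 + 226\right) 0 \cdot 2 \left(- 3 \left(4 + 5\right)\right) = 693 \cdot 0 \left(\left(-3\right) 9\right) = 693 \cdot 0 \left(-27\right) = 693 \cdot 0 = 0$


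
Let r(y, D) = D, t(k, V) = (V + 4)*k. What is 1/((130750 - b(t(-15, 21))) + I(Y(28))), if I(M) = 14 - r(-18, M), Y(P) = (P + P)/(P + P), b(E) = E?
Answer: 1/131138 ≈ 7.6256e-6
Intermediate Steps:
t(k, V) = k*(4 + V) (t(k, V) = (4 + V)*k = k*(4 + V))
Y(P) = 1 (Y(P) = (2*P)/((2*P)) = (2*P)*(1/(2*P)) = 1)
I(M) = 14 - M
1/((130750 - b(t(-15, 21))) + I(Y(28))) = 1/((130750 - (-15)*(4 + 21)) + (14 - 1*1)) = 1/((130750 - (-15)*25) + (14 - 1)) = 1/((130750 - 1*(-375)) + 13) = 1/((130750 + 375) + 13) = 1/(131125 + 13) = 1/131138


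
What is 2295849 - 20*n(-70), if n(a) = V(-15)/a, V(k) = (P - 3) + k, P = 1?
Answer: 16070909/7 ≈ 2.2958e+6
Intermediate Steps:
V(k) = -2 + k (V(k) = (1 - 3) + k = -2 + k)
n(a) = -17/a (n(a) = (-2 - 15)/a = -17/a)
2295849 - 20*n(-70) = 2295849 - (-340)/(-70) = 2295849 - (-340)*(-1)/70 = 2295849 - 20*17/70 = 2295849 - 34/7 = 16070909/7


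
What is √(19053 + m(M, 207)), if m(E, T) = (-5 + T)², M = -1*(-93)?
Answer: √59857 ≈ 244.66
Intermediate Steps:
M = 93
√(19053 + m(M, 207)) = √(19053 + (-5 + 207)²) = √(19053 + 202²) = √(19053 + 40804) = √59857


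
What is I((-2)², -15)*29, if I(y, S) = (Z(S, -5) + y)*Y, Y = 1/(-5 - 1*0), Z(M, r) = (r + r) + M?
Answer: 609/5 ≈ 121.80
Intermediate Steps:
Z(M, r) = M + 2*r (Z(M, r) = 2*r + M = M + 2*r)
Y = -⅕ (Y = 1/(-5 + 0) = 1/(-5) = -⅕ ≈ -0.20000)
I(y, S) = 2 - S/5 - y/5 (I(y, S) = ((S + 2*(-5)) + y)*(-⅕) = ((S - 10) + y)*(-⅕) = ((-10 + S) + y)*(-⅕) = (-10 + S + y)*(-⅕) = 2 - S/5 - y/5)
I((-2)², -15)*29 = (2 - ⅕*(-15) - ⅕*(-2)²)*29 = (2 + 3 - ⅕*4)*29 = (2 + 3 - ⅘)*29 = (21/5)*29 = 609/5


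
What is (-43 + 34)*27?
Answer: -243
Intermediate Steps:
(-43 + 34)*27 = -9*27 = -243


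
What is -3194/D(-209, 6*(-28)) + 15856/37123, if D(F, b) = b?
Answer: 60617335/3118332 ≈ 19.439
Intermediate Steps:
-3194/D(-209, 6*(-28)) + 15856/37123 = -3194/(6*(-28)) + 15856/37123 = -3194/(-168) + 15856*(1/37123) = -3194*(-1/168) + 15856/37123 = 1597/84 + 15856/37123 = 60617335/3118332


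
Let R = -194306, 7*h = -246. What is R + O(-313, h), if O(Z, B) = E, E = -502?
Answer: -194808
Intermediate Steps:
h = -246/7 (h = (1/7)*(-246) = -246/7 ≈ -35.143)
O(Z, B) = -502
R + O(-313, h) = -194306 - 502 = -194808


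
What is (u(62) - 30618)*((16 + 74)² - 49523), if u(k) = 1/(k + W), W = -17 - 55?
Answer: 12682935563/10 ≈ 1.2683e+9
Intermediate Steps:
W = -72
u(k) = 1/(-72 + k) (u(k) = 1/(k - 72) = 1/(-72 + k))
(u(62) - 30618)*((16 + 74)² - 49523) = (1/(-72 + 62) - 30618)*((16 + 74)² - 49523) = (1/(-10) - 30618)*(90² - 49523) = (-⅒ - 30618)*(8100 - 49523) = -306181/10*(-41423) = 12682935563/10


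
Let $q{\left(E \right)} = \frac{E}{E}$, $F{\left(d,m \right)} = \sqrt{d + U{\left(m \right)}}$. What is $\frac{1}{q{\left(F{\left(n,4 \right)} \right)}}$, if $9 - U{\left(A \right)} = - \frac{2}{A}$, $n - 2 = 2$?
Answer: $1$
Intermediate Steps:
$n = 4$ ($n = 2 + 2 = 4$)
$U{\left(A \right)} = 9 + \frac{2}{A}$ ($U{\left(A \right)} = 9 - - \frac{2}{A} = 9 + \frac{2}{A}$)
$F{\left(d,m \right)} = \sqrt{9 + d + \frac{2}{m}}$ ($F{\left(d,m \right)} = \sqrt{d + \left(9 + \frac{2}{m}\right)} = \sqrt{9 + d + \frac{2}{m}}$)
$q{\left(E \right)} = 1$
$\frac{1}{q{\left(F{\left(n,4 \right)} \right)}} = 1^{-1} = 1$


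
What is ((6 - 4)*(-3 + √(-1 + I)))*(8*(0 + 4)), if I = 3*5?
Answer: -192 + 64*√14 ≈ 47.466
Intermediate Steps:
I = 15
((6 - 4)*(-3 + √(-1 + I)))*(8*(0 + 4)) = ((6 - 4)*(-3 + √(-1 + 15)))*(8*(0 + 4)) = (2*(-3 + √14))*(8*4) = (-6 + 2*√14)*32 = -192 + 64*√14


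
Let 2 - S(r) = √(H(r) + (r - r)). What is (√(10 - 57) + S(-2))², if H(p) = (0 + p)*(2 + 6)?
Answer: (2 - 4*I + I*√47)² ≈ -4.1548 + 11.423*I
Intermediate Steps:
H(p) = 8*p (H(p) = p*8 = 8*p)
S(r) = 2 - 2*√2*√r (S(r) = 2 - √(8*r + (r - r)) = 2 - √(8*r + 0) = 2 - √(8*r) = 2 - 2*√2*√r)
(√(10 - 57) + S(-2))² = (√(10 - 57) + (2 - 2*√2*√(-2)))² = (√(-47) + (2 - 2*√2*I*√2))² = (I*√47 + (2 - 4*I))² = (2 - 4*I + I*√47)²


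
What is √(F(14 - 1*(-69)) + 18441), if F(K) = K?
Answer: 2*√4631 ≈ 136.10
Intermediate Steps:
√(F(14 - 1*(-69)) + 18441) = √((14 - 1*(-69)) + 18441) = √((14 + 69) + 18441) = √(83 + 18441) = √18524 = 2*√4631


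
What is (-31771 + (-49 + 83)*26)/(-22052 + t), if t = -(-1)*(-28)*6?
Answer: 30887/22220 ≈ 1.3901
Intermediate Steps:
t = -168 (t = -1*28*6 = -28*6 = -168)
(-31771 + (-49 + 83)*26)/(-22052 + t) = (-31771 + (-49 + 83)*26)/(-22052 - 168) = (-31771 + 34*26)/(-22220) = (-31771 + 884)*(-1/22220) = -30887*(-1/22220) = 30887/22220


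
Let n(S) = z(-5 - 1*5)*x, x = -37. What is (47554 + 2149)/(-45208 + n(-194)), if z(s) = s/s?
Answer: -49703/45245 ≈ -1.0985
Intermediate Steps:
z(s) = 1
n(S) = -37 (n(S) = 1*(-37) = -37)
(47554 + 2149)/(-45208 + n(-194)) = (47554 + 2149)/(-45208 - 37) = 49703/(-45245) = 49703*(-1/45245) = -49703/45245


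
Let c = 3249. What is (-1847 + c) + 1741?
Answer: 3143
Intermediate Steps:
(-1847 + c) + 1741 = (-1847 + 3249) + 1741 = 1402 + 1741 = 3143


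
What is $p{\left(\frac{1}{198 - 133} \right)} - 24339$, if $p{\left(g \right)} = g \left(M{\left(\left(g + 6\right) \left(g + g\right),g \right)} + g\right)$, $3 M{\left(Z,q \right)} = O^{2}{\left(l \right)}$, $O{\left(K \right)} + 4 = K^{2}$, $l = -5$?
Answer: $- \frac{102822719}{4225} \approx -24337.0$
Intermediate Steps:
$O{\left(K \right)} = -4 + K^{2}$
$M{\left(Z,q \right)} = 147$ ($M{\left(Z,q \right)} = \frac{\left(-4 + \left(-5\right)^{2}\right)^{2}}{3} = \frac{\left(-4 + 25\right)^{2}}{3} = \frac{21^{2}}{3} = \frac{1}{3} \cdot 441 = 147$)
$p{\left(g \right)} = g \left(147 + g\right)$
$p{\left(\frac{1}{198 - 133} \right)} - 24339 = \frac{147 + \frac{1}{198 - 133}}{198 - 133} - 24339 = \frac{147 + \frac{1}{65}}{65} - 24339 = \frac{1}{65} \cdot \frac{9556}{65} - 24339 = \frac{9556}{4225} - 24339 = - \frac{102822719}{4225}$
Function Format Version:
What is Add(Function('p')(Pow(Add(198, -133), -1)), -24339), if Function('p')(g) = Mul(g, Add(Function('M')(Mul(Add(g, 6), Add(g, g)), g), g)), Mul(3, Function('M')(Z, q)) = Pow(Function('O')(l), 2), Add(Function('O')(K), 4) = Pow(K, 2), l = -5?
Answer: Rational(-102822719, 4225) ≈ -24337.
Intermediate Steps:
Function('O')(K) = Add(-4, Pow(K, 2))
Function('M')(Z, q) = 147 (Function('M')(Z, q) = Mul(Rational(1, 3), Pow(Add(-4, Pow(-5, 2)), 2)) = Mul(Rational(1, 3), Pow(Add(-4, 25), 2)) = Mul(Rational(1, 3), Pow(21, 2)) = Mul(Rational(1, 3), 441) = 147)
Function('p')(g) = Mul(g, Add(147, g))
Add(Function('p')(Pow(Add(198, -133), -1)), -24339) = Add(Mul(Pow(Add(198, -133), -1), Add(147, Pow(Add(198, -133), -1))), -24339) = Add(Mul(Pow(65, -1), Add(147, Pow(65, -1))), -24339) = Add(Mul(Rational(1, 65), Add(147, Rational(1, 65))), -24339) = Add(Mul(Rational(1, 65), Rational(9556, 65)), -24339) = Add(Rational(9556, 4225), -24339) = Rational(-102822719, 4225)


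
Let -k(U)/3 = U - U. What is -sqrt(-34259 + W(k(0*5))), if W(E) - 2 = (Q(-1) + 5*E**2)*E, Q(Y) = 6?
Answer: -I*sqrt(34257) ≈ -185.09*I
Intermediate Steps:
k(U) = 0 (k(U) = -3*(U - U) = -3*0 = 0)
W(E) = 2 + E*(6 + 5*E**2) (W(E) = 2 + (6 + 5*E**2)*E = 2 + E*(6 + 5*E**2))
-sqrt(-34259 + W(k(0*5))) = -sqrt(-34259 + (2 + 5*0**3 + 6*0)) = -sqrt(-34259 + (2 + 5*0 + 0)) = -sqrt(-34259 + (2 + 0 + 0)) = -sqrt(-34259 + 2) = -sqrt(-34257) = -I*sqrt(34257)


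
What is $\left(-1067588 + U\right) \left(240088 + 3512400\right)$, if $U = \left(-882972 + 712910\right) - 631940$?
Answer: $-7015614039920$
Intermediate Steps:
$U = -802002$ ($U = -170062 - 631940 = -802002$)
$\left(-1067588 + U\right) \left(240088 + 3512400\right) = \left(-1067588 - 802002\right) \left(240088 + 3512400\right) = \left(-1869590\right) 3752488 = -7015614039920$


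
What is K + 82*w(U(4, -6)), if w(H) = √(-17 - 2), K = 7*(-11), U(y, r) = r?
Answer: -77 + 82*I*√19 ≈ -77.0 + 357.43*I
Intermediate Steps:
K = -77
w(H) = I*√19 (w(H) = √(-19) = I*√19)
K + 82*w(U(4, -6)) = -77 + 82*(I*√19) = -77 + 82*I*√19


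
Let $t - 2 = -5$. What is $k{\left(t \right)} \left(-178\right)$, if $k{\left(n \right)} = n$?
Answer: $534$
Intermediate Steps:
$t = -3$ ($t = 2 - 5 = -3$)
$k{\left(t \right)} \left(-178\right) = \left(-3\right) \left(-178\right) = 534$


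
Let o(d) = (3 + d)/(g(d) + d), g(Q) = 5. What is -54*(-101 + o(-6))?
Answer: 5292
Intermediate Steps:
o(d) = (3 + d)/(5 + d)
-54*(-101 + o(-6)) = -54*(-101 + (3 - 6)/(5 - 6)) = -54*(-101 - 3/(-1)) = -54*(-101 - 1*(-3)) = -54*(-101 + 3) = -54*(-98) = 5292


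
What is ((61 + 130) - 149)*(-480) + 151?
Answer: -20009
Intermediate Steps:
((61 + 130) - 149)*(-480) + 151 = (191 - 149)*(-480) + 151 = 42*(-480) + 151 = -20160 + 151 = -20009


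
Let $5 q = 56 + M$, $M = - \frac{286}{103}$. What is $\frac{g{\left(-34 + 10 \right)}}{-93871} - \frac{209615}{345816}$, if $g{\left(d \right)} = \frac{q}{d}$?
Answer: $- \frac{10133457387337}{16717978274040} \approx -0.60614$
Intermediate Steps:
$M = - \frac{286}{103}$ ($M = \left(-286\right) \frac{1}{103} = - \frac{286}{103} \approx -2.7767$)
$q = \frac{5482}{515}$ ($q = \frac{56 - \frac{286}{103}}{5} = \frac{1}{5} \cdot \frac{5482}{103} = \frac{5482}{515} \approx 10.645$)
$g{\left(d \right)} = \frac{5482}{515 d}$
$\frac{g{\left(-34 + 10 \right)}}{-93871} - \frac{209615}{345816} = \frac{\frac{5482}{515} \frac{1}{-34 + 10}}{-93871} - \frac{209615}{345816} = \frac{5482}{515 \left(-24\right)} \left(- \frac{1}{93871}\right) - \frac{209615}{345816} = \frac{5482}{515} \left(- \frac{1}{24}\right) \left(- \frac{1}{93871}\right) - \frac{209615}{345816} = \left(- \frac{2741}{6180}\right) \left(- \frac{1}{93871}\right) - \frac{209615}{345816} = \frac{2741}{580122780} - \frac{209615}{345816} = - \frac{10133457387337}{16717978274040}$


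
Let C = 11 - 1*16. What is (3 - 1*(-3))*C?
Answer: -30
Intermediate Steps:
C = -5 (C = 11 - 16 = -5)
(3 - 1*(-3))*C = (3 - 1*(-3))*(-5) = (3 + 3)*(-5) = 6*(-5) = -30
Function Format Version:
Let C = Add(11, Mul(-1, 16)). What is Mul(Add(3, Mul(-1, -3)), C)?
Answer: -30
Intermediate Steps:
C = -5 (C = Add(11, -16) = -5)
Mul(Add(3, Mul(-1, -3)), C) = Mul(Add(3, Mul(-1, -3)), -5) = Mul(Add(3, 3), -5) = Mul(6, -5) = -30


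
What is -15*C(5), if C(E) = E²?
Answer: -375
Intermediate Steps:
-15*C(5) = -15*5² = -15*25 = -375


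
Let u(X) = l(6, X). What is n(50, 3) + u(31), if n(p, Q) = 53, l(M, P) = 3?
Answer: 56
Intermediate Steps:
u(X) = 3
n(50, 3) + u(31) = 53 + 3 = 56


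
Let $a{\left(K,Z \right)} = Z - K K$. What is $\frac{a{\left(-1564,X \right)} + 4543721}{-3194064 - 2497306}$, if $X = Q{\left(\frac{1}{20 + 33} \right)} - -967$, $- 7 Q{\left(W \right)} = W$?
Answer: $- \frac{778577631}{2111498270} \approx -0.36873$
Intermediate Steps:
$Q{\left(W \right)} = - \frac{W}{7}$
$X = \frac{358756}{371}$ ($X = - \frac{1}{7 \left(20 + 33\right)} - -967 = - \frac{1}{7 \cdot 53} + 967 = \left(- \frac{1}{7}\right) \frac{1}{53} + 967 = - \frac{1}{371} + 967 = \frac{358756}{371} \approx 967.0$)
$a{\left(K,Z \right)} = Z - K^{2}$
$\frac{a{\left(-1564,X \right)} + 4543721}{-3194064 - 2497306} = \frac{\left(\frac{358756}{371} - \left(-1564\right)^{2}\right) + 4543721}{-3194064 - 2497306} = \frac{\left(\frac{358756}{371} - 2446096\right) + 4543721}{-5691370} = \left(\left(\frac{358756}{371} - 2446096\right) + 4543721\right) \left(- \frac{1}{5691370}\right) = \left(- \frac{907142860}{371} + 4543721\right) \left(- \frac{1}{5691370}\right) = \frac{778577631}{371} \left(- \frac{1}{5691370}\right) = - \frac{778577631}{2111498270}$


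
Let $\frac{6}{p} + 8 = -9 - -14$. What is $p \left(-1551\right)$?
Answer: $3102$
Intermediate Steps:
$p = -2$ ($p = \frac{6}{-8 - -5} = \frac{6}{-8 + \left(-9 + 14\right)} = \frac{6}{-8 + 5} = \frac{6}{-3} = 6 \left(- \frac{1}{3}\right) = -2$)
$p \left(-1551\right) = \left(-2\right) \left(-1551\right) = 3102$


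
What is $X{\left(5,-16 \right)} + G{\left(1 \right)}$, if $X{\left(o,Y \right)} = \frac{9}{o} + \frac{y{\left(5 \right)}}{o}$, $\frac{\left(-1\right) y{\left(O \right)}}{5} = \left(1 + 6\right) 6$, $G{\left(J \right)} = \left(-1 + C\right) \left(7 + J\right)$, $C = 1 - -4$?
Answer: $- \frac{41}{5} \approx -8.2$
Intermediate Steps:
$C = 5$ ($C = 1 + 4 = 5$)
$G{\left(J \right)} = 28 + 4 J$ ($G{\left(J \right)} = \left(-1 + 5\right) \left(7 + J\right) = 4 \left(7 + J\right) = 28 + 4 J$)
$y{\left(O \right)} = -210$ ($y{\left(O \right)} = - 5 \left(1 + 6\right) 6 = - 5 \cdot 7 \cdot 6 = \left(-5\right) 42 = -210$)
$X{\left(o,Y \right)} = - \frac{201}{o}$ ($X{\left(o,Y \right)} = \frac{9}{o} - \frac{210}{o} = - \frac{201}{o}$)
$X{\left(5,-16 \right)} + G{\left(1 \right)} = - \frac{201}{5} + \left(28 + 4 \cdot 1\right) = \left(-201\right) \frac{1}{5} + \left(28 + 4\right) = - \frac{201}{5} + 32 = - \frac{41}{5}$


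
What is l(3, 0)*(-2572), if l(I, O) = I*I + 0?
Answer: -23148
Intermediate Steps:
l(I, O) = I² (l(I, O) = I² + 0 = I²)
l(3, 0)*(-2572) = 3²*(-2572) = 9*(-2572) = -23148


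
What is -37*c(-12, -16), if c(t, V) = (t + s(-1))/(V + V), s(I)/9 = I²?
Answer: -111/32 ≈ -3.4688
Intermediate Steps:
s(I) = 9*I²
c(t, V) = (9 + t)/(2*V) (c(t, V) = (t + 9*(-1)²)/(V + V) = (t + 9*1)/((2*V)) = (t + 9)*(1/(2*V)) = (9 + t)*(1/(2*V)) = (9 + t)/(2*V))
-37*c(-12, -16) = -37*(9 - 12)/(2*(-16)) = -37*(-1)*(-3)/(2*16) = -37*3/32 = -111/32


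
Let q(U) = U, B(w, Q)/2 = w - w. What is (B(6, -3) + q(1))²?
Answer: 1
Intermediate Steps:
B(w, Q) = 0 (B(w, Q) = 2*(w - w) = 2*0 = 0)
(B(6, -3) + q(1))² = (0 + 1)² = 1² = 1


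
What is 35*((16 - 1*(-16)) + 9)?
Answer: 1435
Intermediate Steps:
35*((16 - 1*(-16)) + 9) = 35*((16 + 16) + 9) = 35*(32 + 9) = 35*41 = 1435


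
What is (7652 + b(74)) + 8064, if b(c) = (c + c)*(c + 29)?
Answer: 30960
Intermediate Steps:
b(c) = 2*c*(29 + c) (b(c) = (2*c)*(29 + c) = 2*c*(29 + c))
(7652 + b(74)) + 8064 = (7652 + 2*74*(29 + 74)) + 8064 = (7652 + 2*74*103) + 8064 = (7652 + 15244) + 8064 = 22896 + 8064 = 30960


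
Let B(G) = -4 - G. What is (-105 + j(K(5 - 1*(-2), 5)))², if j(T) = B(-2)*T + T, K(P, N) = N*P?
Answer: 19600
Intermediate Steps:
j(T) = -T (j(T) = (-4 - 1*(-2))*T + T = (-4 + 2)*T + T = -2*T + T = -T)
(-105 + j(K(5 - 1*(-2), 5)))² = (-105 - 5*(5 - 1*(-2)))² = (-105 - 5*(5 + 2))² = (-105 - 5*7)² = (-105 - 1*35)² = (-105 - 35)² = (-140)² = 19600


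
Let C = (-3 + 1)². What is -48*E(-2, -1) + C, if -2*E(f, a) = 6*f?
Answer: -284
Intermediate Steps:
C = 4 (C = (-2)² = 4)
E(f, a) = -3*f
-48*E(-2, -1) + C = -(-144)*(-2) + 4 = -48*6 + 4 = -288 + 4 = -284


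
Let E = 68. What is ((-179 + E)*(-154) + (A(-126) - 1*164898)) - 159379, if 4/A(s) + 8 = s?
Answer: -20581263/67 ≈ -3.0718e+5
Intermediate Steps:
A(s) = 4/(-8 + s)
((-179 + E)*(-154) + (A(-126) - 1*164898)) - 159379 = ((-179 + 68)*(-154) + (4/(-8 - 126) - 1*164898)) - 159379 = (-111*(-154) + (4/(-134) - 164898)) - 159379 = (17094 + (4*(-1/134) - 164898)) - 159379 = (17094 + (-2/67 - 164898)) - 159379 = (17094 - 11048168/67) - 159379 = -9902870/67 - 159379 = -20581263/67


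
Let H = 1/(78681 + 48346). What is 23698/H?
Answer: 3010285846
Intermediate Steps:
H = 1/127027 ≈ 7.8723e-6
23698/H = 23698/(1/127027) = 23698*127027 = 3010285846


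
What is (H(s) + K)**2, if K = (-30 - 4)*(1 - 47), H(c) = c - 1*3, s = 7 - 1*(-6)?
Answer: 2477476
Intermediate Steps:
s = 13 (s = 7 + 6 = 13)
H(c) = -3 + c (H(c) = c - 3 = -3 + c)
K = 1564 (K = -34*(-46) = 1564)
(H(s) + K)**2 = ((-3 + 13) + 1564)**2 = (10 + 1564)**2 = 1574**2 = 2477476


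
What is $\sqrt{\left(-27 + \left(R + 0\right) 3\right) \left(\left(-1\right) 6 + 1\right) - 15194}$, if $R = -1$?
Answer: $2 i \sqrt{3761} \approx 122.65 i$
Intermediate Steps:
$\sqrt{\left(-27 + \left(R + 0\right) 3\right) \left(\left(-1\right) 6 + 1\right) - 15194} = \sqrt{\left(-27 + \left(-1 + 0\right) 3\right) \left(\left(-1\right) 6 + 1\right) - 15194} = \sqrt{\left(-27 - 3\right) \left(-6 + 1\right) - 15194} = \sqrt{\left(-27 - 3\right) \left(-5\right) - 15194} = \sqrt{\left(-30\right) \left(-5\right) - 15194} = \sqrt{150 - 15194} = \sqrt{-15044} = 2 i \sqrt{3761}$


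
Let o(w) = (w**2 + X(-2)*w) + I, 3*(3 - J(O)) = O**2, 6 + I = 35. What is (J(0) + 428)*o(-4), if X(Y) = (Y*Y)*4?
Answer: -8189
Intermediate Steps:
I = 29 (I = -6 + 35 = 29)
X(Y) = 4*Y**2 (X(Y) = Y**2*4 = 4*Y**2)
J(O) = 3 - O**2/3
o(w) = 29 + w**2 + 16*w (o(w) = (w**2 + (4*(-2)**2)*w) + 29 = (w**2 + (4*4)*w) + 29 = (w**2 + 16*w) + 29 = 29 + w**2 + 16*w)
(J(0) + 428)*o(-4) = ((3 - 1/3*0**2) + 428)*(29 + (-4)**2 + 16*(-4)) = ((3 - 1/3*0) + 428)*(29 + 16 - 64) = ((3 + 0) + 428)*(-19) = (3 + 428)*(-19) = 431*(-19) = -8189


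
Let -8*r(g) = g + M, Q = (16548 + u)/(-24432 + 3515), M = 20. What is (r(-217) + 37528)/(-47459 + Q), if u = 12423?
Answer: -6283906057/7941830992 ≈ -0.79124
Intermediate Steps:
Q = -28971/20917 (Q = (16548 + 12423)/(-24432 + 3515) = 28971/(-20917) = 28971*(-1/20917) = -28971/20917 ≈ -1.3850)
r(g) = -5/2 - g/8 (r(g) = -(g + 20)/8 = -(20 + g)/8 = -5/2 - g/8)
(r(-217) + 37528)/(-47459 + Q) = ((-5/2 - 1/8*(-217)) + 37528)/(-47459 - 28971/20917) = ((-5/2 + 217/8) + 37528)/(-992728874/20917) = (197/8 + 37528)*(-20917/992728874) = (300421/8)*(-20917/992728874) = -6283906057/7941830992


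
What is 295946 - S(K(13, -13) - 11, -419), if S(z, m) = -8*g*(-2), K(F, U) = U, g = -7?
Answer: 296058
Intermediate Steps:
S(z, m) = -112 (S(z, m) = -8*(-7)*(-2) = 56*(-2) = -112)
295946 - S(K(13, -13) - 11, -419) = 295946 - 1*(-112) = 295946 + 112 = 296058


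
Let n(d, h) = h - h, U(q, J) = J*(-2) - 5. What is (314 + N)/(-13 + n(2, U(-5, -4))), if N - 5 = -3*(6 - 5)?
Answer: -316/13 ≈ -24.308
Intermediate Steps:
U(q, J) = -5 - 2*J (U(q, J) = -2*J - 5 = -5 - 2*J)
n(d, h) = 0
N = 2 (N = 5 - 3*(6 - 5) = 5 - 3*1 = 5 - 3 = 2)
(314 + N)/(-13 + n(2, U(-5, -4))) = (314 + 2)/(-13 + 0) = 316/(-13) = 316*(-1/13) = -316/13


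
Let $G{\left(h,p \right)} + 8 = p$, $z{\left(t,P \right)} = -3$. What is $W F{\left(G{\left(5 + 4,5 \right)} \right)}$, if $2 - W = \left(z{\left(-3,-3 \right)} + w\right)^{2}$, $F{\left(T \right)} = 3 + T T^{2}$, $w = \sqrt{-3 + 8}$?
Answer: $288 - 144 \sqrt{5} \approx -33.994$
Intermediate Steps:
$G{\left(h,p \right)} = -8 + p$
$w = \sqrt{5} \approx 2.2361$
$F{\left(T \right)} = 3 + T^{3}$
$W = 2 - \left(-3 + \sqrt{5}\right)^{2} \approx 1.4164$
$W F{\left(G{\left(5 + 4,5 \right)} \right)} = \left(-12 + 6 \sqrt{5}\right) \left(3 + \left(-8 + 5\right)^{3}\right) = \left(-12 + 6 \sqrt{5}\right) \left(3 + \left(-3\right)^{3}\right) = \left(-12 + 6 \sqrt{5}\right) \left(3 - 27\right) = \left(-12 + 6 \sqrt{5}\right) \left(-24\right) = 288 - 144 \sqrt{5}$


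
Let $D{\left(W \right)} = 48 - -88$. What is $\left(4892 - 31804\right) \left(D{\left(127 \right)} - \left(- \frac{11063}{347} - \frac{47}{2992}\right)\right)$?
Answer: $- \frac{293198282458}{64889} \approx -4.5185 \cdot 10^{6}$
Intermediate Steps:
$D{\left(W \right)} = 136$ ($D{\left(W \right)} = 48 + 88 = 136$)
$\left(4892 - 31804\right) \left(D{\left(127 \right)} - \left(- \frac{11063}{347} - \frac{47}{2992}\right)\right) = \left(4892 - 31804\right) \left(136 - \left(- \frac{11063}{347} - \frac{47}{2992}\right)\right) = - 26912 \left(136 - - \frac{33116805}{1038224}\right) = - 26912 \left(136 + \left(\frac{11063}{347} + \frac{47}{2992}\right)\right) = - 26912 \left(136 + \frac{33116805}{1038224}\right) = \left(-26912\right) \frac{174315269}{1038224} = - \frac{293198282458}{64889}$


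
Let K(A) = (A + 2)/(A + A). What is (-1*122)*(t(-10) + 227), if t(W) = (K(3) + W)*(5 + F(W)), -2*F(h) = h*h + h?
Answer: -217282/3 ≈ -72427.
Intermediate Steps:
F(h) = -h/2 - h²/2 (F(h) = -(h*h + h)/2 = -(h² + h)/2 = -(h + h²)/2 = -h/2 - h²/2)
K(A) = (2 + A)/(2*A) (K(A) = (2 + A)/((2*A)) = (2 + A)*(1/(2*A)) = (2 + A)/(2*A))
t(W) = (5 - W*(1 + W)/2)*(⅚ + W) (t(W) = ((½)*(2 + 3)/3 + W)*(5 - W*(1 + W)/2) = ((½)*(⅓)*5 + W)*(5 - W*(1 + W)/2) = (⅚ + W)*(5 - W*(1 + W)/2) = (5 - W*(1 + W)/2)*(⅚ + W))
(-1*122)*(t(-10) + 227) = (-1*122)*((25/6 - 11/12*(-10)² - ½*(-10)³ + (55/12)*(-10)) + 227) = -122*((25/6 - 11/12*100 - ½*(-1000) - 275/6) + 227) = -122*((25/6 - 275/3 + 500 - 275/6) + 227) = -122*(1100/3 + 227) = -122*1781/3 = -217282/3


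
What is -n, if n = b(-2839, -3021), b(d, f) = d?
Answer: 2839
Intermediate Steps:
n = -2839
-n = -1*(-2839) = 2839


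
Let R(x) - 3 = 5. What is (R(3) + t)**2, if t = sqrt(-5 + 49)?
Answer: 108 + 32*sqrt(11) ≈ 214.13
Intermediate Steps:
R(x) = 8 (R(x) = 3 + 5 = 8)
t = 2*sqrt(11) (t = sqrt(44) = 2*sqrt(11) ≈ 6.6332)
(R(3) + t)**2 = (8 + 2*sqrt(11))**2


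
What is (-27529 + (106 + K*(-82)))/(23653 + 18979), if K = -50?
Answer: -23323/42632 ≈ -0.54708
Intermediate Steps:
(-27529 + (106 + K*(-82)))/(23653 + 18979) = (-27529 + (106 - 50*(-82)))/(23653 + 18979) = (-27529 + (106 + 4100))/42632 = (-27529 + 4206)*(1/42632) = -23323*1/42632 = -23323/42632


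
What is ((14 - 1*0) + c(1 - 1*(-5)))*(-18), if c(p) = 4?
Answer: -324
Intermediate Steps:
((14 - 1*0) + c(1 - 1*(-5)))*(-18) = ((14 - 1*0) + 4)*(-18) = ((14 + 0) + 4)*(-18) = (14 + 4)*(-18) = 18*(-18) = -324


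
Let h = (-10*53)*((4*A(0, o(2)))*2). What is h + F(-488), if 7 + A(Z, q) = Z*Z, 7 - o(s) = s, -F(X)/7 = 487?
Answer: 26271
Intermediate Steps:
F(X) = -3409 (F(X) = -7*487 = -3409)
o(s) = 7 - s
A(Z, q) = -7 + Z**2 (A(Z, q) = -7 + Z*Z = -7 + Z**2)
h = 29680 (h = (-10*53)*((4*(-7 + 0**2))*2) = -530*4*(-7 + 0)*2 = -530*4*(-7)*2 = -(-14840)*2 = -530*(-56) = 29680)
h + F(-488) = 29680 - 3409 = 26271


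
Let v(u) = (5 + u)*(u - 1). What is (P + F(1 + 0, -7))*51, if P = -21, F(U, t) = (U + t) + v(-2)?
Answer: -1836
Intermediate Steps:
v(u) = (-1 + u)*(5 + u) (v(u) = (5 + u)*(-1 + u) = (-1 + u)*(5 + u))
F(U, t) = -9 + U + t (F(U, t) = (U + t) + (-5 + (-2)² + 4*(-2)) = (U + t) + (-5 + 4 - 8) = (U + t) - 9 = -9 + U + t)
(P + F(1 + 0, -7))*51 = (-21 + (-9 + (1 + 0) - 7))*51 = (-21 + (-9 + 1 - 7))*51 = (-21 - 15)*51 = -36*51 = -1836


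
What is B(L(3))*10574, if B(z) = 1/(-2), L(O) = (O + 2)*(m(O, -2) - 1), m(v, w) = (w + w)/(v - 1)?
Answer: -5287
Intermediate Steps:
m(v, w) = 2*w/(-1 + v) (m(v, w) = (2*w)/(-1 + v) = 2*w/(-1 + v))
L(O) = (-1 - 4/(-1 + O))*(2 + O) (L(O) = (O + 2)*(2*(-2)/(-1 + O) - 1) = (2 + O)*(-4/(-1 + O) - 1) = (2 + O)*(-1 - 4/(-1 + O)) = (-1 - 4/(-1 + O))*(2 + O))
B(z) = -½ (B(z) = 1*(-½) = -½)
B(L(3))*10574 = -½*10574 = -5287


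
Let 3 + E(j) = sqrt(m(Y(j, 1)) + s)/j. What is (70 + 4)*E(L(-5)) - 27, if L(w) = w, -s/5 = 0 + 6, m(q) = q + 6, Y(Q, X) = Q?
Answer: -249 - 74*I*sqrt(29)/5 ≈ -249.0 - 79.7*I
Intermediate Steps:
m(q) = 6 + q
s = -30 (s = -5*(0 + 6) = -5*6 = -30)
E(j) = -3 + sqrt(-24 + j)/j (E(j) = -3 + sqrt((6 + j) - 30)/j = -3 + sqrt(-24 + j)/j)
(70 + 4)*E(L(-5)) - 27 = (70 + 4)*(-3 + sqrt(-24 - 5)/(-5)) - 27 = 74*(-3 - I*sqrt(29)/5) - 27 = (-222 - 74*I*sqrt(29)/5) - 27 = -249 - 74*I*sqrt(29)/5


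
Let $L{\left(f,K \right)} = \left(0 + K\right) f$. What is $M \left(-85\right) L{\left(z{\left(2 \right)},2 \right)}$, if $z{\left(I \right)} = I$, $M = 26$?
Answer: $-8840$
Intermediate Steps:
$L{\left(f,K \right)} = K f$
$M \left(-85\right) L{\left(z{\left(2 \right)},2 \right)} = 26 \left(-85\right) 2 \cdot 2 = \left(-2210\right) 4 = -8840$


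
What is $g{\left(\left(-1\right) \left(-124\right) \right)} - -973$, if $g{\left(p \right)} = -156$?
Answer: $817$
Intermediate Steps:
$g{\left(\left(-1\right) \left(-124\right) \right)} - -973 = -156 - -973 = -156 + 973 = 817$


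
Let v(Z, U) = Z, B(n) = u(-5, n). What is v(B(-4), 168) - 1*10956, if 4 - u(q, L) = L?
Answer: -10948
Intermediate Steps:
u(q, L) = 4 - L
B(n) = 4 - n
v(B(-4), 168) - 1*10956 = (4 - 1*(-4)) - 1*10956 = (4 + 4) - 10956 = 8 - 10956 = -10948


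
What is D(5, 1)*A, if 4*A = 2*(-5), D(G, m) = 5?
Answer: -25/2 ≈ -12.500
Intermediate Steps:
A = -5/2 (A = (2*(-5))/4 = (¼)*(-10) = -5/2 ≈ -2.5000)
D(5, 1)*A = 5*(-5/2) = -25/2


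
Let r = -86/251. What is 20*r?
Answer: -1720/251 ≈ -6.8526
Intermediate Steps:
r = -86/251 (r = -86*1/251 = -86/251 ≈ -0.34263)
20*r = 20*(-86/251) = -1720/251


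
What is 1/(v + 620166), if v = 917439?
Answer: 1/1537605 ≈ 6.5036e-7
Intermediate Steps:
1/(v + 620166) = 1/(917439 + 620166) = 1/1537605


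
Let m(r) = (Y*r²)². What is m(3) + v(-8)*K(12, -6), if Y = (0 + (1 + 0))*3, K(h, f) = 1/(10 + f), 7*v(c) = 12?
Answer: 5106/7 ≈ 729.43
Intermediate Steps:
v(c) = 12/7 (v(c) = (⅐)*12 = 12/7)
Y = 3 (Y = (0 + 1)*3 = 1*3 = 3)
m(r) = 9*r⁴ (m(r) = (3*r²)² = 9*r⁴)
m(3) + v(-8)*K(12, -6) = 9*3⁴ + 12/(7*(10 - 6)) = 9*81 + (12/7)/4 = 729 + (12/7)*(¼) = 729 + 3/7 = 5106/7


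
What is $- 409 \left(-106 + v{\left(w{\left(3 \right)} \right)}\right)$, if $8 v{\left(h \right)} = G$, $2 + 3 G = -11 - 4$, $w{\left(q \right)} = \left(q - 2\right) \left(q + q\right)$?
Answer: $\frac{1047449}{24} \approx 43644.0$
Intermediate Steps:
$w{\left(q \right)} = 2 q \left(-2 + q\right)$ ($w{\left(q \right)} = \left(-2 + q\right) 2 q = 2 q \left(-2 + q\right)$)
$G = - \frac{17}{3}$ ($G = - \frac{2}{3} + \frac{-11 - 4}{3} = - \frac{2}{3} + \frac{1}{3} \left(-15\right) = - \frac{2}{3} - 5 = - \frac{17}{3} \approx -5.6667$)
$v{\left(h \right)} = - \frac{17}{24}$ ($v{\left(h \right)} = \frac{1}{8} \left(- \frac{17}{3}\right) = - \frac{17}{24}$)
$- 409 \left(-106 + v{\left(w{\left(3 \right)} \right)}\right) = - 409 \left(-106 - \frac{17}{24}\right) = \left(-409\right) \left(- \frac{2561}{24}\right) = \frac{1047449}{24}$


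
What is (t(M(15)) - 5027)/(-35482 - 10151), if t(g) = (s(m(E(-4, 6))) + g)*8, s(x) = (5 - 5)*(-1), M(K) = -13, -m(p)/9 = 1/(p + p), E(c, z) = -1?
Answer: 733/6519 ≈ 0.11244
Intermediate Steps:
m(p) = -9/(2*p) (m(p) = -9/(p + p) = -9*1/(2*p) = -9/(2*p))
s(x) = 0 (s(x) = 0*(-1) = 0)
t(g) = 8*g (t(g) = (0 + g)*8 = g*8 = 8*g)
(t(M(15)) - 5027)/(-35482 - 10151) = (8*(-13) - 5027)/(-35482 - 10151) = (-104 - 5027)/(-45633) = -5131*(-1/45633) = 733/6519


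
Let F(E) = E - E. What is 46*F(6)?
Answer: 0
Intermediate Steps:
F(E) = 0
46*F(6) = 46*0 = 0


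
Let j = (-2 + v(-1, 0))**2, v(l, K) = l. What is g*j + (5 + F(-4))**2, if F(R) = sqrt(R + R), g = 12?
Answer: 125 + 20*I*sqrt(2) ≈ 125.0 + 28.284*I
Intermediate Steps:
F(R) = sqrt(2)*sqrt(R) (F(R) = sqrt(2*R) = sqrt(2)*sqrt(R))
j = 9 (j = (-2 - 1)**2 = (-3)**2 = 9)
g*j + (5 + F(-4))**2 = 12*9 + (5 + sqrt(2)*sqrt(-4))**2 = 108 + (5 + sqrt(2)*(2*I))**2 = 108 + (5 + 2*I*sqrt(2))**2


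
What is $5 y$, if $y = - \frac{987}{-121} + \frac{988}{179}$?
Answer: $\frac{1481105}{21659} \approx 68.383$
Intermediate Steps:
$y = \frac{296221}{21659}$ ($y = \left(-987\right) \left(- \frac{1}{121}\right) + 988 \cdot \frac{1}{179} = \frac{987}{121} + \frac{988}{179} = \frac{296221}{21659} \approx 13.677$)
$5 y = 5 \cdot \frac{296221}{21659} = \frac{1481105}{21659}$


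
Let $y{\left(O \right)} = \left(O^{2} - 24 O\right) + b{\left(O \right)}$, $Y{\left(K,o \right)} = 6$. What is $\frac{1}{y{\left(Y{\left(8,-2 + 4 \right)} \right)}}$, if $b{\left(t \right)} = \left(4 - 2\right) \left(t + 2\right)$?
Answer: $- \frac{1}{92} \approx -0.01087$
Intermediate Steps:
$b{\left(t \right)} = 4 + 2 t$ ($b{\left(t \right)} = 2 \left(2 + t\right) = 4 + 2 t$)
$y{\left(O \right)} = 4 + O^{2} - 22 O$ ($y{\left(O \right)} = \left(O^{2} - 24 O\right) + \left(4 + 2 O\right) = 4 + O^{2} - 22 O$)
$\frac{1}{y{\left(Y{\left(8,-2 + 4 \right)} \right)}} = \frac{1}{4 + 6^{2} - 132} = \frac{1}{4 + 36 - 132} = \frac{1}{-92} = - \frac{1}{92}$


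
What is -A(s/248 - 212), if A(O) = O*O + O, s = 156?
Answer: -170928515/3844 ≈ -44466.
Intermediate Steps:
A(O) = O + O**2 (A(O) = O**2 + O = O + O**2)
-A(s/248 - 212) = -(156/248 - 212)*(1 + (156/248 - 212)) = -(156*(1/248) - 212)*(1 + (156*(1/248) - 212)) = -(39/62 - 212)*(1 + (39/62 - 212)) = -(-13105)*(1 - 13105/62)/62 = -(-13105)*(-13043)/(62*62) = -1*170928515/3844 = -170928515/3844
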